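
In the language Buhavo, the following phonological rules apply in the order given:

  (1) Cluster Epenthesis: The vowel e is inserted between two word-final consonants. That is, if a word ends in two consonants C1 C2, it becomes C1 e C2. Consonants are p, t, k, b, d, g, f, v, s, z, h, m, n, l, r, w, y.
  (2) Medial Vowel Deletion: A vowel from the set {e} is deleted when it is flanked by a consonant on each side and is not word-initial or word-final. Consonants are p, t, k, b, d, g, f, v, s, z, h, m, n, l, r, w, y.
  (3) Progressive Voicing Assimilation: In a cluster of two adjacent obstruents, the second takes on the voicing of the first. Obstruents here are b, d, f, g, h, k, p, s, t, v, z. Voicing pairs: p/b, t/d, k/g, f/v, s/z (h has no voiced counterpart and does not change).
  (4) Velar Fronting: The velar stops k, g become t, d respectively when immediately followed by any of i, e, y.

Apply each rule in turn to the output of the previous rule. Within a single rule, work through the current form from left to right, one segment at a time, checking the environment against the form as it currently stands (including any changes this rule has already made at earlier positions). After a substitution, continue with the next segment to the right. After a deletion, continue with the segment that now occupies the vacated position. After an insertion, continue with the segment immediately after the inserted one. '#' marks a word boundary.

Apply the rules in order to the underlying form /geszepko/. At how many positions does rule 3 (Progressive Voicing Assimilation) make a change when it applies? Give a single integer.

3

(1) Cluster Epenthesis: no change — [geszepko]
(2) Medial Vowel Deletion: [geszepko] → [gszpko]
(3) Progressive Voicing Assimilation: [gszpko] → [gzzbgo]
(4) Velar Fronting: no change — [gzzbgo]
Rule 3 changed 3 position(s).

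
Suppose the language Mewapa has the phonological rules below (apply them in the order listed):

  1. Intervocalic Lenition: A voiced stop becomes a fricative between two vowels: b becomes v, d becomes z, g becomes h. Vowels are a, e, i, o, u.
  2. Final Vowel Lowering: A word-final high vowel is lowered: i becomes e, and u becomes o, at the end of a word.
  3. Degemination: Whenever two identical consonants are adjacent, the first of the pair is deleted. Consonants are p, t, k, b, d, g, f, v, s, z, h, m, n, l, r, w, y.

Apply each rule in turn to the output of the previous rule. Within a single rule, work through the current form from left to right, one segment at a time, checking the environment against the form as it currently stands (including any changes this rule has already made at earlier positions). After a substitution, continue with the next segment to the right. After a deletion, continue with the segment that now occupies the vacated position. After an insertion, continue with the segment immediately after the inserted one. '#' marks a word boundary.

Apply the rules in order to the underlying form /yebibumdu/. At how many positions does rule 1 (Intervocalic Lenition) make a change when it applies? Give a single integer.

1 Intervocalic Lenition: [yebibumdu] → [yevivumdu]
2 Final Vowel Lowering: [yevivumdu] → [yevivumdo]
3 Degemination: no change — [yevivumdo]
Rule 1 changed 2 position(s).

2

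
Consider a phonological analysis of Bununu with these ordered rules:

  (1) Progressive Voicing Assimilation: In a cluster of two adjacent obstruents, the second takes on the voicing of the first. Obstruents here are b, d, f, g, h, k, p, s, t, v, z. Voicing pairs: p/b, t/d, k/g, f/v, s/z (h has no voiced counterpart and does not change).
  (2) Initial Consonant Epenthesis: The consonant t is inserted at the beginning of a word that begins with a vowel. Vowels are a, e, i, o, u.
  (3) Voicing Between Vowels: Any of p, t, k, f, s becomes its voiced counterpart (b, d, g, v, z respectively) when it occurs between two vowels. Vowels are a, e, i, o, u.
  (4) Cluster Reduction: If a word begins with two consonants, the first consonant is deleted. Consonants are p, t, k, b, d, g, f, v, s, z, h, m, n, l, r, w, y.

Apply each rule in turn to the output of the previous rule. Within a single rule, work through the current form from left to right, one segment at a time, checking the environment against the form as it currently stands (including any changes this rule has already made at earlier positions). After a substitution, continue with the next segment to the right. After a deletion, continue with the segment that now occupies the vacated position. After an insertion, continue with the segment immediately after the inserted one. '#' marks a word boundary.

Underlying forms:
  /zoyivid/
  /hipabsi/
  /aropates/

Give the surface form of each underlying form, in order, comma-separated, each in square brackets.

[zoyivid], [hibabzi], [tarobades]

/zoyivid/:
  (1) Progressive Voicing Assimilation: no change — [zoyivid]
  (2) Initial Consonant Epenthesis: no change — [zoyivid]
  (3) Voicing Between Vowels: no change — [zoyivid]
  (4) Cluster Reduction: no change — [zoyivid]
/hipabsi/:
  (1) Progressive Voicing Assimilation: [hipabsi] → [hipabzi]
  (2) Initial Consonant Epenthesis: no change — [hipabzi]
  (3) Voicing Between Vowels: [hipabzi] → [hibabzi]
  (4) Cluster Reduction: no change — [hibabzi]
/aropates/:
  (1) Progressive Voicing Assimilation: no change — [aropates]
  (2) Initial Consonant Epenthesis: [aropates] → [taropates]
  (3) Voicing Between Vowels: [taropates] → [tarobades]
  (4) Cluster Reduction: no change — [tarobades]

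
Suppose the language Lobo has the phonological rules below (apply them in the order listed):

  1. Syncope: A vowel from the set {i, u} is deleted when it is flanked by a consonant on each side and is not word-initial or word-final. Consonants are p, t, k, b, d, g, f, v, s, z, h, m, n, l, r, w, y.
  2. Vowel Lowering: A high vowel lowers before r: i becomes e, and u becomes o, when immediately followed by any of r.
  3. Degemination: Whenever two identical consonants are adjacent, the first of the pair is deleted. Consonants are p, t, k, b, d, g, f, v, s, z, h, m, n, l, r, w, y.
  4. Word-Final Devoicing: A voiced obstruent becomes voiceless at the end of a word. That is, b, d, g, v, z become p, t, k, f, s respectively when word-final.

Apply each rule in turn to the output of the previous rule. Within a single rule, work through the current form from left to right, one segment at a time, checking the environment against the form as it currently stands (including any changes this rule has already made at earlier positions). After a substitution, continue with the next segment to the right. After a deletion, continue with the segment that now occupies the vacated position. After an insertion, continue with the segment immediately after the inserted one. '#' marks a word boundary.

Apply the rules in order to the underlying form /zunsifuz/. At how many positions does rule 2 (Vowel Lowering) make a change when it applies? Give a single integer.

1 Syncope: [zunsifuz] → [znsfz]
2 Vowel Lowering: no change — [znsfz]
3 Degemination: no change — [znsfz]
4 Word-Final Devoicing: [znsfz] → [znsfs]
Rule 2 changed 0 position(s).

0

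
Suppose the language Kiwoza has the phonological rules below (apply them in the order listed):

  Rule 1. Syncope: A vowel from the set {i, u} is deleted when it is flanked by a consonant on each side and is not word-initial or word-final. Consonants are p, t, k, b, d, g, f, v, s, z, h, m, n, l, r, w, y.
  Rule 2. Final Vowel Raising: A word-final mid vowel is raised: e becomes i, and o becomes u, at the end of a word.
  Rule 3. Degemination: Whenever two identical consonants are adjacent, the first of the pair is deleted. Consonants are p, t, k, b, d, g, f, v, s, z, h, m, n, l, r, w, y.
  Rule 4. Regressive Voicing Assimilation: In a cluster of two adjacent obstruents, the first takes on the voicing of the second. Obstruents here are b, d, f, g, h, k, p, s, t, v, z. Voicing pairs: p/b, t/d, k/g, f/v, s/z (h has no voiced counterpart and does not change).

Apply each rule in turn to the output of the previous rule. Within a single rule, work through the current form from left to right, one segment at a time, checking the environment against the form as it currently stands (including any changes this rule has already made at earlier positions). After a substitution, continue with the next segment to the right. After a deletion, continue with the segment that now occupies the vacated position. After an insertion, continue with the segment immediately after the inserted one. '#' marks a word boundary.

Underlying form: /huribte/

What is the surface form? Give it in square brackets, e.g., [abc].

[hrpti]

Rule 1 Syncope: [huribte] → [hrbte]
Rule 2 Final Vowel Raising: [hrbte] → [hrbti]
Rule 3 Degemination: no change — [hrbti]
Rule 4 Regressive Voicing Assimilation: [hrbti] → [hrpti]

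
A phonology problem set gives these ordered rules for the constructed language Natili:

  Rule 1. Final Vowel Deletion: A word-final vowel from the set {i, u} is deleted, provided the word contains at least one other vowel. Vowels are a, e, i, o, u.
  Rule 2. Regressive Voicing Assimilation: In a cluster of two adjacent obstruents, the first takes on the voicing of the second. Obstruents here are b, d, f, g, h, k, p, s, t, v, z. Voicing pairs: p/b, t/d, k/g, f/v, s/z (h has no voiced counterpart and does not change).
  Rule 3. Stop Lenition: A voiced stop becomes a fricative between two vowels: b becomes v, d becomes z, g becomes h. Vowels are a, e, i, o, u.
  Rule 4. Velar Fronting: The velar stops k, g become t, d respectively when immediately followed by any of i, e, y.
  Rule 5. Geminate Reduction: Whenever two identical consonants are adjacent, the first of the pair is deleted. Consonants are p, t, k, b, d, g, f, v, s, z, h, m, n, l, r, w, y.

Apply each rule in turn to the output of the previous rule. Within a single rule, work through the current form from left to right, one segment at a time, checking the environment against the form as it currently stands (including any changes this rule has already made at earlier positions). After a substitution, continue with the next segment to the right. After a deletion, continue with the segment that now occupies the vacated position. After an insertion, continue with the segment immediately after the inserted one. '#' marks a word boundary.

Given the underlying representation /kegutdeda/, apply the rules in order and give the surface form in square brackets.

[tehudeza]

Rule 1 Final Vowel Deletion: no change — [kegutdeda]
Rule 2 Regressive Voicing Assimilation: [kegutdeda] → [keguddeda]
Rule 3 Stop Lenition: [keguddeda] → [kehuddeza]
Rule 4 Velar Fronting: [kehuddeza] → [tehuddeza]
Rule 5 Geminate Reduction: [tehuddeza] → [tehudeza]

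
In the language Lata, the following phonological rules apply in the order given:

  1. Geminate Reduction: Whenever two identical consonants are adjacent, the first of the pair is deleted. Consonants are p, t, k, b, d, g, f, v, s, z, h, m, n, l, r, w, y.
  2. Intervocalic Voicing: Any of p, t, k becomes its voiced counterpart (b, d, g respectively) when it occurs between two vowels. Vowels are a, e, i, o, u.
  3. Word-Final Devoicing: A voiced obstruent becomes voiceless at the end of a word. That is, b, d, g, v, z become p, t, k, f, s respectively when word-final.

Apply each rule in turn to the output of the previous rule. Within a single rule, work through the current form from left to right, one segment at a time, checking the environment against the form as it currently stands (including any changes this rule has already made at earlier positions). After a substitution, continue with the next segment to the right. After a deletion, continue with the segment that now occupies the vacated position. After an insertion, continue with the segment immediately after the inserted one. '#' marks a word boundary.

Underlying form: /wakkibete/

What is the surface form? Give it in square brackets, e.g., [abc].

[wagibede]

1 Geminate Reduction: [wakkibete] → [wakibete]
2 Intervocalic Voicing: [wakibete] → [wagibede]
3 Word-Final Devoicing: no change — [wagibede]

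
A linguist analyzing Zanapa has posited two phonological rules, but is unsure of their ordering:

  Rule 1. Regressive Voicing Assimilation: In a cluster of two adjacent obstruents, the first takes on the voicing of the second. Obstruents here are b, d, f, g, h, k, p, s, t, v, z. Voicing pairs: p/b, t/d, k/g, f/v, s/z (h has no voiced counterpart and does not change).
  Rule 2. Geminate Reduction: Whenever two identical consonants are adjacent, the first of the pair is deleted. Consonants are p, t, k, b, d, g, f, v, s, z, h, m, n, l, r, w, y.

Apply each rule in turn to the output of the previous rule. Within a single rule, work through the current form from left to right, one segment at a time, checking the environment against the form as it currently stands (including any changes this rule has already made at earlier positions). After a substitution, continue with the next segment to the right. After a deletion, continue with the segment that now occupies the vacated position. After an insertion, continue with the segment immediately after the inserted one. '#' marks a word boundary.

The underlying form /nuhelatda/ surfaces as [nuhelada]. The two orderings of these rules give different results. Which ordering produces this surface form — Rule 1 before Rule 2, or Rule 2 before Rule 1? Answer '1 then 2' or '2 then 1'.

Order 1 then 2:
  1 Regressive Voicing Assimilation: [nuhelatda] → [nuheladda]
  2 Geminate Reduction: [nuheladda] → [nuhelada]
  result: [nuhelada]
Order 2 then 1:
  2 Geminate Reduction: no change — [nuhelatda]
  1 Regressive Voicing Assimilation: [nuhelatda] → [nuheladda]
  result: [nuheladda]

1 then 2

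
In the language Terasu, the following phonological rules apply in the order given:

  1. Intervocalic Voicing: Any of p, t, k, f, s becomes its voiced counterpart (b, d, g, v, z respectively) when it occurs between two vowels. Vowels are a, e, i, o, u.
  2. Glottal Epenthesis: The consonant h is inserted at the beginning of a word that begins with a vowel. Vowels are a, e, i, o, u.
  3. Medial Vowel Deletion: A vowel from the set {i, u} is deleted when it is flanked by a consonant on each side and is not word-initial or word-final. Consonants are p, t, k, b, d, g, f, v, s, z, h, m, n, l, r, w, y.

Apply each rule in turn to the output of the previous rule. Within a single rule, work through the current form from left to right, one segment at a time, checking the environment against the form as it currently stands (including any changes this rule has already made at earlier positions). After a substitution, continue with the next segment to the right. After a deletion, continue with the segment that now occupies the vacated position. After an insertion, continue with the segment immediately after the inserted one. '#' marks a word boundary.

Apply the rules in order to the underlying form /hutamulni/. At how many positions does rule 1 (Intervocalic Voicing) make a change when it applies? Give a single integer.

1

1 Intervocalic Voicing: [hutamulni] → [hudamulni]
2 Glottal Epenthesis: no change — [hudamulni]
3 Medial Vowel Deletion: [hudamulni] → [hdamlni]
Rule 1 changed 1 position(s).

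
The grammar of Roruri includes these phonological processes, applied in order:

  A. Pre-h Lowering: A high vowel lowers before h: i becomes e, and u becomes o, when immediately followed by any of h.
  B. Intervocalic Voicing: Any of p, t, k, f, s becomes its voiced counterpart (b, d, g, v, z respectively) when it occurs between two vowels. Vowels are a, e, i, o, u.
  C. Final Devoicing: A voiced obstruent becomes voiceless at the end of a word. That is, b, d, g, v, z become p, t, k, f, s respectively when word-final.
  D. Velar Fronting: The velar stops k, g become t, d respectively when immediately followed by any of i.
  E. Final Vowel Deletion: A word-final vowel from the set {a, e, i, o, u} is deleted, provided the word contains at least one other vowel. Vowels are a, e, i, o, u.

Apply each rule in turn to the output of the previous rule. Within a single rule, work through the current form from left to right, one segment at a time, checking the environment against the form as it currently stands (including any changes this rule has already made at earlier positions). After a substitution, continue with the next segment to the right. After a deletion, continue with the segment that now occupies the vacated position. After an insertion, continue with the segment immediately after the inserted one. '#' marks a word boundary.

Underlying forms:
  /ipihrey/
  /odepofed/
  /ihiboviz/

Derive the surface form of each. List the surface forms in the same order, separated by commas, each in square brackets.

/ipihrey/:
  A Pre-h Lowering: [ipihrey] → [ipehrey]
  B Intervocalic Voicing: [ipehrey] → [ibehrey]
  C Final Devoicing: no change — [ibehrey]
  D Velar Fronting: no change — [ibehrey]
  E Final Vowel Deletion: no change — [ibehrey]
/odepofed/:
  A Pre-h Lowering: no change — [odepofed]
  B Intervocalic Voicing: [odepofed] → [odeboved]
  C Final Devoicing: [odeboved] → [odebovet]
  D Velar Fronting: no change — [odebovet]
  E Final Vowel Deletion: no change — [odebovet]
/ihiboviz/:
  A Pre-h Lowering: [ihiboviz] → [ehiboviz]
  B Intervocalic Voicing: no change — [ehiboviz]
  C Final Devoicing: [ehiboviz] → [ehibovis]
  D Velar Fronting: no change — [ehibovis]
  E Final Vowel Deletion: no change — [ehibovis]

[ibehrey], [odebovet], [ehibovis]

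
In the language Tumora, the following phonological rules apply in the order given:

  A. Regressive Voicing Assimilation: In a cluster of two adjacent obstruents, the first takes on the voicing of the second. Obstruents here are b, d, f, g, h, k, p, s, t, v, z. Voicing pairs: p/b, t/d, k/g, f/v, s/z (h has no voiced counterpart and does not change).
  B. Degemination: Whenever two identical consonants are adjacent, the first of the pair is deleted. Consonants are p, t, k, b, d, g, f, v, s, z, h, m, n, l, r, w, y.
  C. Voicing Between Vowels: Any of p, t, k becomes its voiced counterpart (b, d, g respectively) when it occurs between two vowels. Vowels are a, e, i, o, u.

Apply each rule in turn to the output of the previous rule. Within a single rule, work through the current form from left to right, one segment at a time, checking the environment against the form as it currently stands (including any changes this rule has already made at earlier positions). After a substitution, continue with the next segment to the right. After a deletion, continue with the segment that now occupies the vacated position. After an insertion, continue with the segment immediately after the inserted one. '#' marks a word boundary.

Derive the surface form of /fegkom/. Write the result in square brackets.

A Regressive Voicing Assimilation: [fegkom] → [fekkom]
B Degemination: [fekkom] → [fekom]
C Voicing Between Vowels: [fekom] → [fegom]

[fegom]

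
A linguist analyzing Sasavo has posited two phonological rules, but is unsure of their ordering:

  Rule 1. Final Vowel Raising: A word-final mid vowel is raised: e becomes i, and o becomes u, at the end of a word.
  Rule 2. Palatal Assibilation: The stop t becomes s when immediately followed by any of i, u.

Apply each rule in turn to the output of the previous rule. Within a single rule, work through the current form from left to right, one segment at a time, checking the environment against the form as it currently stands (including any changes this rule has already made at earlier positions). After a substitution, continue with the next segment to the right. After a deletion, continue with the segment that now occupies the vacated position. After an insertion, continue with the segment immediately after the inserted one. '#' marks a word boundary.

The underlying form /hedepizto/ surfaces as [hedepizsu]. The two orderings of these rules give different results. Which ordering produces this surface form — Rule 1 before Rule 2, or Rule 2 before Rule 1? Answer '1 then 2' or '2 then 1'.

Order 1 then 2:
  1 Final Vowel Raising: [hedepizto] → [hedepiztu]
  2 Palatal Assibilation: [hedepiztu] → [hedepizsu]
  result: [hedepizsu]
Order 2 then 1:
  2 Palatal Assibilation: no change — [hedepizto]
  1 Final Vowel Raising: [hedepizto] → [hedepiztu]
  result: [hedepiztu]

1 then 2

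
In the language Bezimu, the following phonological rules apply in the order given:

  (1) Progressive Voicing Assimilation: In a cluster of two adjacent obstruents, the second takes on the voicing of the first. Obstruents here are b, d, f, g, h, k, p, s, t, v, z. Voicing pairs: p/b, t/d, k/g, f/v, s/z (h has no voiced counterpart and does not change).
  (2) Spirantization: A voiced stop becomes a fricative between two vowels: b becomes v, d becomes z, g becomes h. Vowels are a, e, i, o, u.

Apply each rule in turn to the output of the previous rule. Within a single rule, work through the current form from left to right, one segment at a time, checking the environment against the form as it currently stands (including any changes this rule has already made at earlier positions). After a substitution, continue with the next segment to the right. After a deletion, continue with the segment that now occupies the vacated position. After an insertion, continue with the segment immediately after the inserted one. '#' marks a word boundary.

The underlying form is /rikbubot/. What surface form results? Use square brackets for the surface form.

[rikpuvot]

(1) Progressive Voicing Assimilation: [rikbubot] → [rikpubot]
(2) Spirantization: [rikpubot] → [rikpuvot]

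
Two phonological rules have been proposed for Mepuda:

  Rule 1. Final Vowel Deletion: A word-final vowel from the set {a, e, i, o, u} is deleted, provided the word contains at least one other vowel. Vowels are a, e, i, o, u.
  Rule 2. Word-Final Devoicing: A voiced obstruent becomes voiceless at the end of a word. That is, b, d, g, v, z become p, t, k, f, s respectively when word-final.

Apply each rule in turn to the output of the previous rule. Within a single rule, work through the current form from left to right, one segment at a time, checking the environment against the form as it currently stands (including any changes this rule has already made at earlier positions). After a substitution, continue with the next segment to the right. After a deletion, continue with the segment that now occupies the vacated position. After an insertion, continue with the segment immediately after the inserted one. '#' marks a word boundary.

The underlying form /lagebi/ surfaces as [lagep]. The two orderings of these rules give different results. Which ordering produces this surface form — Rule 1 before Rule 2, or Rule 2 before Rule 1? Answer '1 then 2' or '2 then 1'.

1 then 2

Order 1 then 2:
  1 Final Vowel Deletion: [lagebi] → [lageb]
  2 Word-Final Devoicing: [lageb] → [lagep]
  result: [lagep]
Order 2 then 1:
  2 Word-Final Devoicing: no change — [lagebi]
  1 Final Vowel Deletion: [lagebi] → [lageb]
  result: [lageb]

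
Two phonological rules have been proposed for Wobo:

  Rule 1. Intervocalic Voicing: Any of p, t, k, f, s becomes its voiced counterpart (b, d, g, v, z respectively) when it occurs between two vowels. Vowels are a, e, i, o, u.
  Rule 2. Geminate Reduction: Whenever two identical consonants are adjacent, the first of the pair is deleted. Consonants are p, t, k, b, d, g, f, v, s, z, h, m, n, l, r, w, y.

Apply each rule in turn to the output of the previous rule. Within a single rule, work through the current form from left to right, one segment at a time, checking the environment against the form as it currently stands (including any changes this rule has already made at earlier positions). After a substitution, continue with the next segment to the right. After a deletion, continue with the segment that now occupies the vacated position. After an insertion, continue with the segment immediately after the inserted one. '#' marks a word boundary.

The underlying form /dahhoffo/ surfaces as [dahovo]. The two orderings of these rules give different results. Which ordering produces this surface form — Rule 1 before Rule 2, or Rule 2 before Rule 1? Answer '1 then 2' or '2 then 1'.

Order 1 then 2:
  1 Intervocalic Voicing: no change — [dahhoffo]
  2 Geminate Reduction: [dahhoffo] → [dahofo]
  result: [dahofo]
Order 2 then 1:
  2 Geminate Reduction: [dahhoffo] → [dahofo]
  1 Intervocalic Voicing: [dahofo] → [dahovo]
  result: [dahovo]

2 then 1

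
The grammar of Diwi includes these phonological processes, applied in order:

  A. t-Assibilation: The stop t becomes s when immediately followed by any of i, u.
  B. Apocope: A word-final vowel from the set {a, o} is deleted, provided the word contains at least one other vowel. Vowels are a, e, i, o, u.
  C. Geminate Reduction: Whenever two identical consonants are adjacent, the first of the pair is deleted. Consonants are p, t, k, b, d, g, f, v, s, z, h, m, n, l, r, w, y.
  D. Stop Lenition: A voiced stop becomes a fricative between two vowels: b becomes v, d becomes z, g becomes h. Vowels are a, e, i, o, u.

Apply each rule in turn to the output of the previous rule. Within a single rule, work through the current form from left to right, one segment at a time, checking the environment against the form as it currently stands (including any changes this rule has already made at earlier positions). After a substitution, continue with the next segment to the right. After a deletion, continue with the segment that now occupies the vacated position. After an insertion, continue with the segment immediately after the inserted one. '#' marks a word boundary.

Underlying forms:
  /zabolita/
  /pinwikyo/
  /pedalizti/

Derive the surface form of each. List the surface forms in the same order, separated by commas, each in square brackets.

[zavolit], [pinwiky], [pezalizsi]

/zabolita/:
  A t-Assibilation: no change — [zabolita]
  B Apocope: [zabolita] → [zabolit]
  C Geminate Reduction: no change — [zabolit]
  D Stop Lenition: [zabolit] → [zavolit]
/pinwikyo/:
  A t-Assibilation: no change — [pinwikyo]
  B Apocope: [pinwikyo] → [pinwiky]
  C Geminate Reduction: no change — [pinwiky]
  D Stop Lenition: no change — [pinwiky]
/pedalizti/:
  A t-Assibilation: [pedalizti] → [pedalizsi]
  B Apocope: no change — [pedalizsi]
  C Geminate Reduction: no change — [pedalizsi]
  D Stop Lenition: [pedalizsi] → [pezalizsi]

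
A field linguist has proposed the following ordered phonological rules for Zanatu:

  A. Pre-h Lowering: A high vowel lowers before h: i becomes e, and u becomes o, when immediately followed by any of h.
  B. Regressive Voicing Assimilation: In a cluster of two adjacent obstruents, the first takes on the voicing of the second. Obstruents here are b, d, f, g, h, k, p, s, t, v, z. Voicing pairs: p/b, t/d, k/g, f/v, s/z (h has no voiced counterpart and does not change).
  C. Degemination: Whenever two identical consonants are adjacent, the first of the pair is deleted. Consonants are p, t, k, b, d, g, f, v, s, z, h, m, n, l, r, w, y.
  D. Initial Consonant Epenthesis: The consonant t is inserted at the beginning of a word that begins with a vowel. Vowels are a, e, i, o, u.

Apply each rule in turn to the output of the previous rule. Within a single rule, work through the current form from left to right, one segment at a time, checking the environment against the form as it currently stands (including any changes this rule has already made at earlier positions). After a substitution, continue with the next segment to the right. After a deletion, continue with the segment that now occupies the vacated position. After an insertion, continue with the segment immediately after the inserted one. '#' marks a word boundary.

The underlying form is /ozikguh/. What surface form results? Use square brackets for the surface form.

A Pre-h Lowering: [ozikguh] → [ozikgoh]
B Regressive Voicing Assimilation: [ozikgoh] → [oziggoh]
C Degemination: [oziggoh] → [ozigoh]
D Initial Consonant Epenthesis: [ozigoh] → [tozigoh]

[tozigoh]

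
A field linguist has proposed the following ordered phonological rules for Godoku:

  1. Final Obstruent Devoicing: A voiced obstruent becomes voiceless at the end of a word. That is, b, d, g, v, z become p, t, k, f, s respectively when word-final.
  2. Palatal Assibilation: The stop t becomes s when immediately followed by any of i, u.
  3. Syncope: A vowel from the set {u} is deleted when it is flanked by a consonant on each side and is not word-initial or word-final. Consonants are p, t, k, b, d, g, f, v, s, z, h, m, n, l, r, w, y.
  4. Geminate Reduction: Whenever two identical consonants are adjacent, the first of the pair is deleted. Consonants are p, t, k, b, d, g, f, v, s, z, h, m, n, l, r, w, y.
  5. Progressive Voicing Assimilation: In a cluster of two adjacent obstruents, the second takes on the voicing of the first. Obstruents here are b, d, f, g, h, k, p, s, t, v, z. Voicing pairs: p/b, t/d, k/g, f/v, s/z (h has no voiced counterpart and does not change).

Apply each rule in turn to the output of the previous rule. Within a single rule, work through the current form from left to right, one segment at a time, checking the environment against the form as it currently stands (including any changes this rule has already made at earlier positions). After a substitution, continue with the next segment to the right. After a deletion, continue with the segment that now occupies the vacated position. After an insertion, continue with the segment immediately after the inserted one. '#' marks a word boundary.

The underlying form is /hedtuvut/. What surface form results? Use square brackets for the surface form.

1 Final Obstruent Devoicing: no change — [hedtuvut]
2 Palatal Assibilation: [hedtuvut] → [hedsuvut]
3 Syncope: [hedsuvut] → [hedsvt]
4 Geminate Reduction: no change — [hedsvt]
5 Progressive Voicing Assimilation: [hedsvt] → [hedzvd]

[hedzvd]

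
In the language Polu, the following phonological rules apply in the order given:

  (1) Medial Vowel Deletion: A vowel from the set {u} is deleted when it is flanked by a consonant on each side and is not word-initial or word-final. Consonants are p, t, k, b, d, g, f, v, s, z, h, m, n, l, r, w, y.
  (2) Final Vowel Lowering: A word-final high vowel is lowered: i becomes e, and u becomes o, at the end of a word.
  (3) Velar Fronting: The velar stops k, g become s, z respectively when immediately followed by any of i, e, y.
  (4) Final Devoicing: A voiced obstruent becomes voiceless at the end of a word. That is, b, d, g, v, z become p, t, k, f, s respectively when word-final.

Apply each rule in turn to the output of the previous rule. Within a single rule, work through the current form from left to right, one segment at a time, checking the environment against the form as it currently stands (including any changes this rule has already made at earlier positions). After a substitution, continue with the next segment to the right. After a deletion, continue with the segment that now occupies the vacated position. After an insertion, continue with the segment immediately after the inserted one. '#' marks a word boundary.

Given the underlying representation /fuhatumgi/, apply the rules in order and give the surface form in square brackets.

[fhatmze]

(1) Medial Vowel Deletion: [fuhatumgi] → [fhatmgi]
(2) Final Vowel Lowering: [fhatmgi] → [fhatmge]
(3) Velar Fronting: [fhatmge] → [fhatmze]
(4) Final Devoicing: no change — [fhatmze]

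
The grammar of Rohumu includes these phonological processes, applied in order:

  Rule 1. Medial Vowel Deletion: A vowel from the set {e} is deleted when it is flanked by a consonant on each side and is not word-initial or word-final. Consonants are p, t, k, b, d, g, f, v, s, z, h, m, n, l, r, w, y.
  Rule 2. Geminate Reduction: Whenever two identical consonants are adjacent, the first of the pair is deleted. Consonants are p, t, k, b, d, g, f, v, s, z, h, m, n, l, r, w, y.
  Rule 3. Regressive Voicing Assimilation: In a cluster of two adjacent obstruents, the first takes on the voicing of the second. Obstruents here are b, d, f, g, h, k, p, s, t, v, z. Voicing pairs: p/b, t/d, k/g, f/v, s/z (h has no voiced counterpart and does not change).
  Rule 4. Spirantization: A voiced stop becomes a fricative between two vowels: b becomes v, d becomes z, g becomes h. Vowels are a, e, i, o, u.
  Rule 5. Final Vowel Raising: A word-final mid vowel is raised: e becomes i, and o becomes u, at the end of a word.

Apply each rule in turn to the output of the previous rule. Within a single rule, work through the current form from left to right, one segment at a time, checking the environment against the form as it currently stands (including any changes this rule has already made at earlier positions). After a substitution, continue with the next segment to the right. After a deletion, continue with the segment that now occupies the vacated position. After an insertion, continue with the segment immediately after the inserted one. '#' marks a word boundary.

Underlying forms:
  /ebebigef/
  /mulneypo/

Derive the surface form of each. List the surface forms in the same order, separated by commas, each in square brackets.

[evikf], [mulnypu]

/ebebigef/:
  Rule 1 Medial Vowel Deletion: [ebebigef] → [ebbigf]
  Rule 2 Geminate Reduction: [ebbigf] → [ebigf]
  Rule 3 Regressive Voicing Assimilation: [ebigf] → [ebikf]
  Rule 4 Spirantization: [ebikf] → [evikf]
  Rule 5 Final Vowel Raising: no change — [evikf]
/mulneypo/:
  Rule 1 Medial Vowel Deletion: [mulneypo] → [mulnypo]
  Rule 2 Geminate Reduction: no change — [mulnypo]
  Rule 3 Regressive Voicing Assimilation: no change — [mulnypo]
  Rule 4 Spirantization: no change — [mulnypo]
  Rule 5 Final Vowel Raising: [mulnypo] → [mulnypu]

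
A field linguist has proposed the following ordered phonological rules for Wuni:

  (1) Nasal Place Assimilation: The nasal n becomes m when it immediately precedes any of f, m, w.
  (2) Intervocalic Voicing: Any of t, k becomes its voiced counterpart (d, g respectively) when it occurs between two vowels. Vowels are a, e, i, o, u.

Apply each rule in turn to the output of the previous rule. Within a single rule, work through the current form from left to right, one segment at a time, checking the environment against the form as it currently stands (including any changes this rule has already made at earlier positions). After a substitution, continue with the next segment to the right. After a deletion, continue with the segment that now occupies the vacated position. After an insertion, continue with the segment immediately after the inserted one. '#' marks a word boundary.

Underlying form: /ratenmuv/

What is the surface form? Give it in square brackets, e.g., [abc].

[rademmuv]

(1) Nasal Place Assimilation: [ratenmuv] → [ratemmuv]
(2) Intervocalic Voicing: [ratemmuv] → [rademmuv]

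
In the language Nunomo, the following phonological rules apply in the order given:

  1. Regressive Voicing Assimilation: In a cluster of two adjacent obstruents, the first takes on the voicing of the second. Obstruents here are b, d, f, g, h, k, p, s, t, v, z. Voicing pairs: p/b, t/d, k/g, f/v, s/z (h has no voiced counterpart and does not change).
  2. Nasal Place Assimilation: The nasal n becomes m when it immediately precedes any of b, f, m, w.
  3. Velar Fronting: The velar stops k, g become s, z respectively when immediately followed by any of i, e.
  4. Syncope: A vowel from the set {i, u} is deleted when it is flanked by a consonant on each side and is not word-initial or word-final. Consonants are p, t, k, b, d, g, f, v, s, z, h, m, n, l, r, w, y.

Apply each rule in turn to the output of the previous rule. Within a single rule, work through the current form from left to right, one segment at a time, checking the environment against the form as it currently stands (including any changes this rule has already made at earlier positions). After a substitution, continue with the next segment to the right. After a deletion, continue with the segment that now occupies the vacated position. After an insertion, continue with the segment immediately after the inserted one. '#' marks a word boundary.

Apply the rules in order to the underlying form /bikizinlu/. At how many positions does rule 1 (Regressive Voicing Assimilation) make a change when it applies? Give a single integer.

0

1 Regressive Voicing Assimilation: no change — [bikizinlu]
2 Nasal Place Assimilation: no change — [bikizinlu]
3 Velar Fronting: [bikizinlu] → [bisizinlu]
4 Syncope: [bisizinlu] → [bsznlu]
Rule 1 changed 0 position(s).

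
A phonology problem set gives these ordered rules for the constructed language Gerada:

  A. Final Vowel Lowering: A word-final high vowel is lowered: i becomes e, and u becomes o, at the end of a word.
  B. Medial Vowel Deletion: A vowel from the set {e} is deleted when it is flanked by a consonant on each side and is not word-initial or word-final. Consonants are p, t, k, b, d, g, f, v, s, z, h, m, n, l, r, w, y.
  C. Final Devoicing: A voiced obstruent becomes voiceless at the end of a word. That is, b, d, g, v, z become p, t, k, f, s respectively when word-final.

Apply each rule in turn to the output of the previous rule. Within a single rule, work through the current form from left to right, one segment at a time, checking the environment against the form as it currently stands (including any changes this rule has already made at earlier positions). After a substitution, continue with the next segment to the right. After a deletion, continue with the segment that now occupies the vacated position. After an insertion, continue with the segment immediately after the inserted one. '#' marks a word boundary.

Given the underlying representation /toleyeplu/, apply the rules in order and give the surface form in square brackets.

A Final Vowel Lowering: [toleyeplu] → [toleyeplo]
B Medial Vowel Deletion: [toleyeplo] → [tolyplo]
C Final Devoicing: no change — [tolyplo]

[tolyplo]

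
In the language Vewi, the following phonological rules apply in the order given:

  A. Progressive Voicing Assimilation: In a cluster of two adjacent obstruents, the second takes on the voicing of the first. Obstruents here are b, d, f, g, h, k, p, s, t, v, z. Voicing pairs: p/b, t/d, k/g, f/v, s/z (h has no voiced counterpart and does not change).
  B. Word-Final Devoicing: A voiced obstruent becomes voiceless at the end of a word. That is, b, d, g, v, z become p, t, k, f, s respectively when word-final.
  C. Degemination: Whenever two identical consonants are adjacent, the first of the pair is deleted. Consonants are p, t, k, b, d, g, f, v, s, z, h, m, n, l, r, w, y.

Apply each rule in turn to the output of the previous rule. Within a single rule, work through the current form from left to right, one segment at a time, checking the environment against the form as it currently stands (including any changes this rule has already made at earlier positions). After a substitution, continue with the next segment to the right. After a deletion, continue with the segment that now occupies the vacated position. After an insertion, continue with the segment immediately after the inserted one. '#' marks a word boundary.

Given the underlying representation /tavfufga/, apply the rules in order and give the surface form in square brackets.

A Progressive Voicing Assimilation: [tavfufga] → [tavvufka]
B Word-Final Devoicing: no change — [tavvufka]
C Degemination: [tavvufka] → [tavufka]

[tavufka]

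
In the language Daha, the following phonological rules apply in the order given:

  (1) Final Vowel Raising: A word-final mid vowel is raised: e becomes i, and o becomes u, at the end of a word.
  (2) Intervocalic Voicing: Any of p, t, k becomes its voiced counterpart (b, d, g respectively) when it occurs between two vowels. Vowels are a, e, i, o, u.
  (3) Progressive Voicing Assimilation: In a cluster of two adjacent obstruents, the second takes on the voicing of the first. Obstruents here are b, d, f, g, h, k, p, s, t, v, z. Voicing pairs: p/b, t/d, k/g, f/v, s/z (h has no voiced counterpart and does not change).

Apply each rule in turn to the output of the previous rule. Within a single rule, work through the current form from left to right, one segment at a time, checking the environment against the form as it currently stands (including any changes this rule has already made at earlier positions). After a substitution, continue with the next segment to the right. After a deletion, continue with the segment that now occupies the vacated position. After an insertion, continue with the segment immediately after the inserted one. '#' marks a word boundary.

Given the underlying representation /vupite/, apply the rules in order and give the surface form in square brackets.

(1) Final Vowel Raising: [vupite] → [vupiti]
(2) Intervocalic Voicing: [vupiti] → [vubidi]
(3) Progressive Voicing Assimilation: no change — [vubidi]

[vubidi]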